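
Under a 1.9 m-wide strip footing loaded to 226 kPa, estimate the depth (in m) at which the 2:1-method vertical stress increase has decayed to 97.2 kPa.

z ≈ 2.52 m

2:1 spreading — at depth z the loaded area has grown by z in each plan dimension:
qB/(B+z) = Δσ_z ⇒ z = qB/Δσ_z − B = 226×1.9/97.2 − 1.9 = 2.518 m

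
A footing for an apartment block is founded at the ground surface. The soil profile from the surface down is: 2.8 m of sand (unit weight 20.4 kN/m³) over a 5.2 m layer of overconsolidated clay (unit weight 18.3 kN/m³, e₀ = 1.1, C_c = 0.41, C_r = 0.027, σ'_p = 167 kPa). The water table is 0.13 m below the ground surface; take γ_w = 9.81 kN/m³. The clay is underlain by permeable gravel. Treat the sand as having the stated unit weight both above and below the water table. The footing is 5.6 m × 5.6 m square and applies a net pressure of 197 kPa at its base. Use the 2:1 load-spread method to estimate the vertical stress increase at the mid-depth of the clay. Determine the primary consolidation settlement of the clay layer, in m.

Mid-depth of clay below the ground surface: z = 2.8 + 5.2/2 = 5.4 m.
Total vertical stress at mid-clay: σ_v = 20.4×2.8 + 18.3×2.6 = 104.7 kPa.
Pore pressure: u = 9.81×(5.4 − 0.13) = 51.699 kPa.
Initial effective stress: σ'_0 = σ_v − u = 104.7 − 51.699 = 53.001 kPa.
Stress increase at mid-clay by the 2:1 spreading method:
Δσ = qBL/((B+z)(L+z)) = 197×5.6×5.6/((5.6+5.4)(5.6+5.4)) = 51.057 kPa
Final effective stress: σ'_f = 53.001 + 51.057 = 104.06 kPa.
σ'_f = 104.06 ≤ σ'_p = 167 kPa, so the clay remains overconsolidated and only the recompression index applies:
S_c = C_r·H/(1+e₀)·log₁₀(σ'_f/σ'_0) = 0.027×5.2/2.1×log₁₀(104.06/53.001)
    = 0.066857 × 0.293 = 0.01959 m

S_c ≈ 0.0196 m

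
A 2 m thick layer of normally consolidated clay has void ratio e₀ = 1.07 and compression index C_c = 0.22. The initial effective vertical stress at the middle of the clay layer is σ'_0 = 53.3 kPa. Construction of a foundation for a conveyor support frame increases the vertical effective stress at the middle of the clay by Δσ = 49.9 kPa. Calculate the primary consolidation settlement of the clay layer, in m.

Final effective stress: σ'_f = σ'_0 + Δσ = 53.3 + 49.9 = 103.2 kPa.
Normally consolidated clay, so the full stress increment lies on the virgin compression line:
S_c = C_c·H/(1+e₀)·log₁₀(σ'_f/σ'_0) = 0.22×2/(1+1.07)×log₁₀(103.2/53.3)
    = 0.21256 × 0.28695 = 0.06099 m

S_c ≈ 0.061 m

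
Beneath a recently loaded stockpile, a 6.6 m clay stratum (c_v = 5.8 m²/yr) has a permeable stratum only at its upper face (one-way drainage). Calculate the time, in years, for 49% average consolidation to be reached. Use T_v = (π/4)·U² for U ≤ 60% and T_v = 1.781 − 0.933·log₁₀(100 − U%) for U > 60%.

t ≈ 1.42 years

Drainage path length: H_d = H = 6.6 m (single drainage).
U ≤ 60%: T_v = (π/4)·U² = (π/4)×0.49² = 0.18857.
t = T_v·H_d²/c_v = 0.18857×6.6²/5.8 = 1.416 years.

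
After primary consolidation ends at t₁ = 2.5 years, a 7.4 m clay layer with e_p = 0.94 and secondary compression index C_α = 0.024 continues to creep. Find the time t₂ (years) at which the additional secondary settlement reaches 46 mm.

S_s = C_α·H/(1+e_p)·log₁₀(t₂/t₁) ⇒ log₁₀(t₂/t₁) = S_s·(1+e_p)/(C_α·H).
log₁₀(t₂/t₁) = 0.046 × (1+0.94) / (0.024×7.4) = 0.5025
t₂ = t₁ × 10^0.5025 = 2.5 × 3.18 = 7.951 years

t₂ ≈ 7.95 years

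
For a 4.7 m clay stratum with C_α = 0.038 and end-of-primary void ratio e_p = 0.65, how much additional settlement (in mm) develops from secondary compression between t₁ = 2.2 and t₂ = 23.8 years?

Secondary compression: S_s = C_α·H/(1+e_p)·log₁₀(t₂/t₁)
S_s = 0.038×4.7/(1+0.65)×log₁₀(23.8/2.2)
    = 0.1082 × 1.034 = 0.1119 m

S_s ≈ 112 mm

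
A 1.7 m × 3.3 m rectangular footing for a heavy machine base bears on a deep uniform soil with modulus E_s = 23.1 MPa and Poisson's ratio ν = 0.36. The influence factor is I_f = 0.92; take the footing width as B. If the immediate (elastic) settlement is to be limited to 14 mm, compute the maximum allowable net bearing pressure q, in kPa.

E_s = 23.1 MPa = 23100 kPa.
S_e = q·B·(1−ν²)/E_s · I_f  ⇒  q = S_e·E_s / (B·(1−ν²)·I_f).
q = 0.014 × 23100 / (1.7 × 0.8704 × 0.92) = 237.6 kPa

q ≈ 238 kPa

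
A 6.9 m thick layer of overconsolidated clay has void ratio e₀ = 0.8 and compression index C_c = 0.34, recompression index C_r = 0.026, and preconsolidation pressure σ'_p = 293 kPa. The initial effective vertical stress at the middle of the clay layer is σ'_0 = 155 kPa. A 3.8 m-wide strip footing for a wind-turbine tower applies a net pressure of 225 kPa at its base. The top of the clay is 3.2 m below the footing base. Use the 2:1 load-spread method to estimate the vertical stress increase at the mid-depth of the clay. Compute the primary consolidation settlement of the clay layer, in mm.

Mid-depth of clay below the footing base: z = 3.2 + 6.9/2 = 6.65 m.
Stress increase at mid-clay by the 2:1 spreading method:
Δσ = qB/(B+z) = 225×3.8/(3.8+6.65) = 81.818 kPa
Final effective stress: σ'_f = 155 + 81.818 = 236.82 kPa.
σ'_f = 236.82 ≤ σ'_p = 293 kPa, so the clay remains overconsolidated and only the recompression index applies:
S_c = C_r·H/(1+e₀)·log₁₀(σ'_f/σ'_0) = 0.026×6.9/1.8×log₁₀(236.82/155)
    = 0.099666 × 0.18409 = 0.01835 m

S_c ≈ 18.3 mm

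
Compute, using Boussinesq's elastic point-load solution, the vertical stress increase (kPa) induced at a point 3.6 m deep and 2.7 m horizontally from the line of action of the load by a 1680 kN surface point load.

Boussinesq vertical stress below a point load on an elastic half-space:
Δσ_z = 3P/(2πz²) · [1 + (r/z)²]^(−5/2)
r/z = 2.7/3.6 = 0.75; [1+(r/z)²]^(−5/2) = 0.32768.
Δσ_z = 3×1680/(2π×3.6²) × 0.32768 = 61.894 × 0.32768 = 20.28 kPa

Δσ_z ≈ 20.3 kPa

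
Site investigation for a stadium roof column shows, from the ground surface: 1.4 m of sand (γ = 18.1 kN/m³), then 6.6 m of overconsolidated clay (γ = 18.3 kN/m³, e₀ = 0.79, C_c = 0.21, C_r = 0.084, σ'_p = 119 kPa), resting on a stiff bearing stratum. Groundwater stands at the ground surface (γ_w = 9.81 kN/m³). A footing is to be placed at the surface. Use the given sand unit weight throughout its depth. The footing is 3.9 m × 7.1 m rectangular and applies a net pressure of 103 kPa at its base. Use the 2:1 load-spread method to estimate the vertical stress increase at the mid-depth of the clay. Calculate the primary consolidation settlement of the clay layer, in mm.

S_c ≈ 72.1 mm

Mid-depth of clay below the ground surface: z = 1.4 + 6.6/2 = 4.7 m.
Total vertical stress at mid-clay: σ_v = 18.1×1.4 + 18.3×3.3 = 85.73 kPa.
Pore pressure: u = 9.81×(4.7 − 0) = 46.107 kPa.
Initial effective stress: σ'_0 = σ_v − u = 85.73 − 46.107 = 39.623 kPa.
Stress increase at mid-clay by the 2:1 spreading method:
Δσ = qBL/((B+z)(L+z)) = 103×3.9×7.1/((3.9+4.7)(7.1+4.7)) = 28.105 kPa
Final effective stress: σ'_f = 39.623 + 28.105 = 67.728 kPa.
σ'_f = 67.728 ≤ σ'_p = 119 kPa, so the clay remains overconsolidated and only the recompression index applies:
S_c = C_r·H/(1+e₀)·log₁₀(σ'_f/σ'_0) = 0.084×6.6/1.79×log₁₀(67.728/39.623)
    = 0.30972 × 0.23282 = 0.07211 m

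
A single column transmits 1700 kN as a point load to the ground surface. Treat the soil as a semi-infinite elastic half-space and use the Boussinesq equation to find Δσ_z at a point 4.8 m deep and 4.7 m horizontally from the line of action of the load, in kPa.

Δσ_z ≈ 6.56 kPa

Boussinesq vertical stress below a point load on an elastic half-space:
Δσ_z = 3P/(2πz²) · [1 + (r/z)²]^(−5/2)
r/z = 4.7/4.8 = 0.97917; [1+(r/z)²]^(−5/2) = 0.18623.
Δσ_z = 3×1700/(2π×4.8²) × 0.18623 = 35.23 × 0.18623 = 6.561 kPa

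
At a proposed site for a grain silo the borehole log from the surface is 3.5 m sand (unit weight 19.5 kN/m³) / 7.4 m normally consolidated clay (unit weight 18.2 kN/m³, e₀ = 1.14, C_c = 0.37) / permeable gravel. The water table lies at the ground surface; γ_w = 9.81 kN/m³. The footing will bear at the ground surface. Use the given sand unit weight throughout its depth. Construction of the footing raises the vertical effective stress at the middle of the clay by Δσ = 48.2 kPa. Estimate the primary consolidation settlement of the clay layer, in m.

Mid-depth of clay below the ground surface: z = 3.5 + 7.4/2 = 7.2 m.
Total vertical stress at mid-clay: σ_v = 19.5×3.5 + 18.2×3.7 = 135.59 kPa.
Pore pressure: u = 9.81×(7.2 − 0) = 70.632 kPa.
Initial effective stress: σ'_0 = σ_v − u = 135.59 − 70.632 = 64.958 kPa.
Final effective stress: σ'_f = σ'_0 + Δσ = 64.958 + 48.2 = 113.16 kPa.
Normally consolidated clay, so the full stress increment lies on the virgin compression line:
S_c = C_c·H/(1+e₀)·log₁₀(σ'_f/σ'_0) = 0.37×7.4/(1+1.14)×log₁₀(113.16/64.958)
    = 1.2794 × 0.24106 = 0.3084 m

S_c ≈ 0.308 m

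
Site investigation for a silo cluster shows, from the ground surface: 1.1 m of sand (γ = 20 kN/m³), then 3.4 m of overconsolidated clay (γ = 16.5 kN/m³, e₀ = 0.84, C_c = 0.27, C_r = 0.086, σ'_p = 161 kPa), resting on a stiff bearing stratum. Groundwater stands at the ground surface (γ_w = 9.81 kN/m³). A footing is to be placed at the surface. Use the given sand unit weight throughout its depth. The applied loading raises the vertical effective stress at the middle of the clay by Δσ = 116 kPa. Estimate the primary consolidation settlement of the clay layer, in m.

Mid-depth of clay below the ground surface: z = 1.1 + 3.4/2 = 2.8 m.
Total vertical stress at mid-clay: σ_v = 20×1.1 + 16.5×1.7 = 50.05 kPa.
Pore pressure: u = 9.81×(2.8 − 0) = 27.468 kPa.
Initial effective stress: σ'_0 = σ_v − u = 50.05 − 27.468 = 22.582 kPa.
Final effective stress: σ'_f = 22.582 + 116 = 138.58 kPa.
σ'_f = 138.58 ≤ σ'_p = 161 kPa, so the clay remains overconsolidated and only the recompression index applies:
S_c = C_r·H/(1+e₀)·log₁₀(σ'_f/σ'_0) = 0.086×3.4/1.84×log₁₀(138.58/22.582)
    = 0.15891 × 0.78794 = 0.1252 m

S_c ≈ 0.125 m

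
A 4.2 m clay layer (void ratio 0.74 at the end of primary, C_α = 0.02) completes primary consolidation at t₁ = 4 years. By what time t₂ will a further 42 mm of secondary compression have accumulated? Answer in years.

t₂ ≈ 29.7 years

S_s = C_α·H/(1+e_p)·log₁₀(t₂/t₁) ⇒ log₁₀(t₂/t₁) = S_s·(1+e_p)/(C_α·H).
log₁₀(t₂/t₁) = 0.042 × (1+0.74) / (0.02×4.2) = 0.87
t₂ = t₁ × 10^0.87 = 4 × 7.413 = 29.65 years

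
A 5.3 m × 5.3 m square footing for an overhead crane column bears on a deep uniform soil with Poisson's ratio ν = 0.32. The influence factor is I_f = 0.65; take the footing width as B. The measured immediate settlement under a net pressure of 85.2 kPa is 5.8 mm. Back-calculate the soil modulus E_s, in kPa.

S_e = q·B·(1−ν²)/E_s · I_f  ⇒  E_s = q·B·(1−ν²)·I_f / S_e.
E_s = 85.2 × 5.3 × 0.8976 × 0.65 / 0.0058 = 45420 kPa

E_s ≈ 45400 kPa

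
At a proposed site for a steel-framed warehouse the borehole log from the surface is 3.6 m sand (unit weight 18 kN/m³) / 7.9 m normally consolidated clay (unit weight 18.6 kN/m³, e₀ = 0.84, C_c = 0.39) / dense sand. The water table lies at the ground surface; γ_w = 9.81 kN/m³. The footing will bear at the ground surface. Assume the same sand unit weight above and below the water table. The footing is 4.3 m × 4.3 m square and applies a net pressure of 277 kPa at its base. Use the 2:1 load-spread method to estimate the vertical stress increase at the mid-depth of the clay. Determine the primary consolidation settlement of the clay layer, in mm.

S_c ≈ 327 mm

Mid-depth of clay below the ground surface: z = 3.6 + 7.9/2 = 7.55 m.
Total vertical stress at mid-clay: σ_v = 18×3.6 + 18.6×3.95 = 138.27 kPa.
Pore pressure: u = 9.81×(7.55 − 0) = 74.066 kPa.
Initial effective stress: σ'_0 = σ_v − u = 138.27 − 74.066 = 64.204 kPa.
Stress increase at mid-clay by the 2:1 spreading method:
Δσ = qBL/((B+z)(L+z)) = 277×4.3×4.3/((4.3+7.55)(4.3+7.55)) = 36.474 kPa
Final effective stress: σ'_f = σ'_0 + Δσ = 64.204 + 36.474 = 100.68 kPa.
Normally consolidated clay, so the full stress increment lies on the virgin compression line:
S_c = C_c·H/(1+e₀)·log₁₀(σ'_f/σ'_0) = 0.39×7.9/(1+0.84)×log₁₀(100.68/64.204)
    = 1.6745 × 0.19538 = 0.3272 m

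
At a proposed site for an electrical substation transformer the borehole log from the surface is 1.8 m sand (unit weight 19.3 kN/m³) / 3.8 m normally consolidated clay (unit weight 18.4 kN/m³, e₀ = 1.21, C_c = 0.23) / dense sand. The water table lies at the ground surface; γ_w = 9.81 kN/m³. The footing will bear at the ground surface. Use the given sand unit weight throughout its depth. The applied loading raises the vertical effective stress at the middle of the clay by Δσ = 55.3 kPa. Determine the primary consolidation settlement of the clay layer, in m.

Mid-depth of clay below the ground surface: z = 1.8 + 3.8/2 = 3.7 m.
Total vertical stress at mid-clay: σ_v = 19.3×1.8 + 18.4×1.9 = 69.7 kPa.
Pore pressure: u = 9.81×(3.7 − 0) = 36.297 kPa.
Initial effective stress: σ'_0 = σ_v − u = 69.7 − 36.297 = 33.403 kPa.
Final effective stress: σ'_f = σ'_0 + Δσ = 33.403 + 55.3 = 88.703 kPa.
Normally consolidated clay, so the full stress increment lies on the virgin compression line:
S_c = C_c·H/(1+e₀)·log₁₀(σ'_f/σ'_0) = 0.23×3.8/(1+1.21)×log₁₀(88.703/33.403)
    = 0.39548 × 0.42415 = 0.1677 m

S_c ≈ 0.168 m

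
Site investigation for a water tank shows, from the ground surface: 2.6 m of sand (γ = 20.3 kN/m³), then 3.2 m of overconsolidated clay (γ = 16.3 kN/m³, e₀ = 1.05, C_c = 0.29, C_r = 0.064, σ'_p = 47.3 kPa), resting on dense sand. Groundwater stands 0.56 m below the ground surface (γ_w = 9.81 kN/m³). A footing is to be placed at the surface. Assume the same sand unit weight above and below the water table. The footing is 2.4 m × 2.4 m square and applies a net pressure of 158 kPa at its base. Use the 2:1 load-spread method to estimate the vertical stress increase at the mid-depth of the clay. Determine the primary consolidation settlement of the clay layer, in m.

Mid-depth of clay below the ground surface: z = 2.6 + 3.2/2 = 4.2 m.
Total vertical stress at mid-clay: σ_v = 20.3×2.6 + 16.3×1.6 = 78.86 kPa.
Pore pressure: u = 9.81×(4.2 − 0.56) = 35.708 kPa.
Initial effective stress: σ'_0 = σ_v − u = 78.86 − 35.708 = 43.152 kPa.
Stress increase at mid-clay by the 2:1 spreading method:
Δσ = qBL/((B+z)(L+z)) = 158×2.4×2.4/((2.4+4.2)(2.4+4.2)) = 20.893 kPa
Final effective stress: σ'_f = 43.152 + 20.893 = 64.045 kPa.
σ'_f = 64.045 > σ'_p = 47.3 kPa, so the stress path crosses the preconsolidation pressure — recompression up to σ'_p, then virgin compression beyond:
S_c = H/(1+e₀)·[C_r·log₁₀(σ'_p/σ'_0) + C_c·log₁₀(σ'_f/σ'_p)]
    = 3.2/2.05 × [0.064×log₁₀(47.3/43.152) + 0.29×log₁₀(64.045/47.3)]
    = 1.561 × [0.0025511 + 0.038171] = 0.06357 m

S_c ≈ 0.0636 m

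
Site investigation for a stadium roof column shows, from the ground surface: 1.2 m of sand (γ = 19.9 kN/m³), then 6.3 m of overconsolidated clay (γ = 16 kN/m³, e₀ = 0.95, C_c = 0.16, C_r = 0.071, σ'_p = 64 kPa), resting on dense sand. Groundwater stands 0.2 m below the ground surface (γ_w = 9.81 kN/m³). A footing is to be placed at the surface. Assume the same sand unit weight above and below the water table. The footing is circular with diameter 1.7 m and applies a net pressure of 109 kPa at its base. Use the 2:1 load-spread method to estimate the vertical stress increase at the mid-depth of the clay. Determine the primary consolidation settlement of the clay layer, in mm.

S_c ≈ 22.7 mm

Mid-depth of clay below the ground surface: z = 1.2 + 6.3/2 = 4.35 m.
Total vertical stress at mid-clay: σ_v = 19.9×1.2 + 16×3.15 = 74.28 kPa.
Pore pressure: u = 9.81×(4.35 − 0.2) = 40.712 kPa.
Initial effective stress: σ'_0 = σ_v − u = 74.28 − 40.712 = 33.568 kPa.
Stress increase at mid-clay by the 2:1 spreading method:
Δσ ≈ qD²/(D+z)² = 109×1.7²/(1.7+4.35)² = 8.6062 kPa
Final effective stress: σ'_f = 33.568 + 8.6062 = 42.174 kPa.
σ'_f = 42.174 ≤ σ'_p = 64 kPa, so the clay remains overconsolidated and only the recompression index applies:
S_c = C_r·H/(1+e₀)·log₁₀(σ'_f/σ'_0) = 0.071×6.3/1.95×log₁₀(42.174/33.568)
    = 0.22939 × 0.099119 = 0.02274 m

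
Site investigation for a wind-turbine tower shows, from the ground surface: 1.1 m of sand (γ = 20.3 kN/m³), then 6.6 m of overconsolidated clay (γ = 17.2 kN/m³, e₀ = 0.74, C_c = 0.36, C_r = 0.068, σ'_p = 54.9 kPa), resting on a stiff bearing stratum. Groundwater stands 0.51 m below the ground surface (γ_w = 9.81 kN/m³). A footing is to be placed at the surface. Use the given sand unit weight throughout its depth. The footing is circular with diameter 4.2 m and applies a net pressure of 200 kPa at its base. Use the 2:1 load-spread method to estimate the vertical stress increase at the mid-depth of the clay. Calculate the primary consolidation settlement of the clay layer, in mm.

Mid-depth of clay below the ground surface: z = 1.1 + 6.6/2 = 4.4 m.
Total vertical stress at mid-clay: σ_v = 20.3×1.1 + 17.2×3.3 = 79.09 kPa.
Pore pressure: u = 9.81×(4.4 − 0.51) = 38.161 kPa.
Initial effective stress: σ'_0 = σ_v − u = 79.09 − 38.161 = 40.929 kPa.
Stress increase at mid-clay by the 2:1 spreading method:
Δσ ≈ qD²/(D+z)² = 200×4.2²/(4.2+4.4)² = 47.701 kPa
Final effective stress: σ'_f = 40.929 + 47.701 = 88.63 kPa.
σ'_f = 88.63 > σ'_p = 54.9 kPa, so the stress path crosses the preconsolidation pressure — recompression up to σ'_p, then virgin compression beyond:
S_c = H/(1+e₀)·[C_r·log₁₀(σ'_p/σ'_0) + C_c·log₁₀(σ'_f/σ'_p)]
    = 6.6/1.74 × [0.068×log₁₀(54.9/40.929) + 0.36×log₁₀(88.63/54.9)]
    = 3.7931 × [0.0086728 + 0.074883] = 0.3169 m

S_c ≈ 317 mm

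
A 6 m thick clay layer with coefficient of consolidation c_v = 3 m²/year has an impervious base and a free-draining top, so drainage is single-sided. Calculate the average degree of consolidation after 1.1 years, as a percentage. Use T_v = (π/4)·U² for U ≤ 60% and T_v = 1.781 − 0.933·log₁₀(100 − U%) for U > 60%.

U ≈ 34.2 %

Drainage path length: H_d = H = 6 m (single drainage).
T_v = c_v·t/H_d² = 3×1.1/6² = 0.091667.
T_v = 0.091667 corresponds to the U ≤ 60% branch:
U = √(4T_v/π) = 0.3416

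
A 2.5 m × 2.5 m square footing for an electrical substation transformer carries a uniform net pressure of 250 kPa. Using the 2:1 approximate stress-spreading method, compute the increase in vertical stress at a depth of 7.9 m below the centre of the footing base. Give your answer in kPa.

Δσ_z ≈ 14.4 kPa

By the 2:1 method the load spreads at 1 horizontal : 2 vertical, so at depth z the loaded area has grown by z in each plan dimension:
Δσ = qBL/((B+z)(L+z)) = 250×2.5×2.5/((2.5+7.9)(2.5+7.9)) = 14.446 kPa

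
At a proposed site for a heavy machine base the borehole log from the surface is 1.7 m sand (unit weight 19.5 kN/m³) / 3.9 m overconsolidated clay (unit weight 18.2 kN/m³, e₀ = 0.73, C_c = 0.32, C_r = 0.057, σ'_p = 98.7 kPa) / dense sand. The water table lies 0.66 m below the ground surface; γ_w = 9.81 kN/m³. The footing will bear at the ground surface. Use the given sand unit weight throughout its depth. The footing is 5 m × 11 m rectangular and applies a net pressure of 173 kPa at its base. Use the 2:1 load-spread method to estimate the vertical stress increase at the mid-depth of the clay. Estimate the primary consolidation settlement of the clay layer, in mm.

S_c ≈ 97.6 mm

Mid-depth of clay below the ground surface: z = 1.7 + 3.9/2 = 3.65 m.
Total vertical stress at mid-clay: σ_v = 19.5×1.7 + 18.2×1.95 = 68.64 kPa.
Pore pressure: u = 9.81×(3.65 − 0.66) = 29.332 kPa.
Initial effective stress: σ'_0 = σ_v − u = 68.64 − 29.332 = 39.308 kPa.
Stress increase at mid-clay by the 2:1 spreading method:
Δσ = qBL/((B+z)(L+z)) = 173×5×11/((5+3.65)(11+3.65)) = 75.085 kPa
Final effective stress: σ'_f = 39.308 + 75.085 = 114.39 kPa.
σ'_f = 114.39 > σ'_p = 98.7 kPa, so the stress path crosses the preconsolidation pressure — recompression up to σ'_p, then virgin compression beyond:
S_c = H/(1+e₀)·[C_r·log₁₀(σ'_p/σ'_0) + C_c·log₁₀(σ'_f/σ'_p)]
    = 3.9/1.73 × [0.057×log₁₀(98.7/39.308) + 0.32×log₁₀(114.39/98.7)]
    = 2.2543 × [0.022791 + 0.020503] = 0.0976 m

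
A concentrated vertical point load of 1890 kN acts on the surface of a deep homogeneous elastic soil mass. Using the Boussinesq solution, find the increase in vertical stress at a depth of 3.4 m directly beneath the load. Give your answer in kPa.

Δσ_z ≈ 78.1 kPa

Boussinesq vertical stress below a point load on an elastic half-space:
Δσ_z = 3P/(2πz²) · [1 + (r/z)²]^(−5/2)
r/z = 0/3.4 = 0; [1+(r/z)²]^(−5/2) = 1.
Δσ_z = 3×1890/(2π×3.4²) × 1 = 78.063 × 1 = 78.06 kPa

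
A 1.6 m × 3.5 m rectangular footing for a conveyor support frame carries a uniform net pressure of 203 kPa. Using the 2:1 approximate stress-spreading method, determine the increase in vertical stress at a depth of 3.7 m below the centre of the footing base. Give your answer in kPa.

Δσ_z ≈ 29.8 kPa

By the 2:1 method the load spreads at 1 horizontal : 2 vertical, so at depth z the loaded area has grown by z in each plan dimension:
Δσ = qBL/((B+z)(L+z)) = 203×1.6×3.5/((1.6+3.7)(3.5+3.7)) = 29.79 kPa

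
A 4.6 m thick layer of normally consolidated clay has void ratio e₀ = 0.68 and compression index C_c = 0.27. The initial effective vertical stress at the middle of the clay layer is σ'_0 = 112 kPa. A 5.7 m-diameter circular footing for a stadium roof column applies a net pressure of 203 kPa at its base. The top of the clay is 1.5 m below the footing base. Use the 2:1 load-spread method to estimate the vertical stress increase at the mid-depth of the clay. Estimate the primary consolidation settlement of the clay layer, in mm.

S_c ≈ 161 mm

Mid-depth of clay below the footing base: z = 1.5 + 4.6/2 = 3.8 m.
Stress increase at mid-clay by the 2:1 spreading method:
Δσ ≈ qD²/(D+z)² = 203×5.7²/(5.7+3.8)² = 73.08 kPa
Final effective stress: σ'_f = σ'_0 + Δσ = 112 + 73.08 = 185.08 kPa.
Normally consolidated clay, so the full stress increment lies on the virgin compression line:
S_c = C_c·H/(1+e₀)·log₁₀(σ'_f/σ'_0) = 0.27×4.6/(1+0.68)×log₁₀(185.08/112)
    = 0.73929 × 0.21814 = 0.1613 m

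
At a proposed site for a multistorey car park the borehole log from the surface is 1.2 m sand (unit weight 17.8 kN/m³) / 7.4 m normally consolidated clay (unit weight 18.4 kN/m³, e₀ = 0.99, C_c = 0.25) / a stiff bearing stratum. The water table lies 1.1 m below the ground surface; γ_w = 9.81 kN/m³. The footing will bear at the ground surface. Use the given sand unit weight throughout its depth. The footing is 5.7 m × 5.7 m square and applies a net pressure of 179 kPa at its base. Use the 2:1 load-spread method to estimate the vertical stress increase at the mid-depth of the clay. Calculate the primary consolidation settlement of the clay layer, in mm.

Mid-depth of clay below the ground surface: z = 1.2 + 7.4/2 = 4.9 m.
Total vertical stress at mid-clay: σ_v = 17.8×1.2 + 18.4×3.7 = 89.44 kPa.
Pore pressure: u = 9.81×(4.9 − 1.1) = 37.278 kPa.
Initial effective stress: σ'_0 = σ_v − u = 89.44 − 37.278 = 52.162 kPa.
Stress increase at mid-clay by the 2:1 spreading method:
Δσ = qBL/((B+z)(L+z)) = 179×5.7×5.7/((5.7+4.9)(5.7+4.9)) = 51.76 kPa
Final effective stress: σ'_f = σ'_0 + Δσ = 52.162 + 51.76 = 103.92 kPa.
Normally consolidated clay, so the full stress increment lies on the virgin compression line:
S_c = C_c·H/(1+e₀)·log₁₀(σ'_f/σ'_0) = 0.25×7.4/(1+0.99)×log₁₀(103.92/52.162)
    = 0.92965 × 0.29934 = 0.2783 m

S_c ≈ 278 mm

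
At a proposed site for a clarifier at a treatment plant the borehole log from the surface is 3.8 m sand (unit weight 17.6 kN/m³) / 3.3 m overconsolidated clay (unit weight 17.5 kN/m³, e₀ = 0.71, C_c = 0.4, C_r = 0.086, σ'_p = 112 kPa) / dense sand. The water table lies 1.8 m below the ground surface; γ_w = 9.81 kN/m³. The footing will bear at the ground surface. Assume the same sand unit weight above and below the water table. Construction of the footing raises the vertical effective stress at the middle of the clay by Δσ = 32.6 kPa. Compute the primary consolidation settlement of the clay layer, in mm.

Mid-depth of clay below the ground surface: z = 3.8 + 3.3/2 = 5.45 m.
Total vertical stress at mid-clay: σ_v = 17.6×3.8 + 17.5×1.65 = 95.755 kPa.
Pore pressure: u = 9.81×(5.45 − 1.8) = 35.806 kPa.
Initial effective stress: σ'_0 = σ_v − u = 95.755 − 35.806 = 59.949 kPa.
Final effective stress: σ'_f = 59.949 + 32.6 = 92.549 kPa.
σ'_f = 92.549 ≤ σ'_p = 112 kPa, so the clay remains overconsolidated and only the recompression index applies:
S_c = C_r·H/(1+e₀)·log₁₀(σ'_f/σ'_0) = 0.086×3.3/1.71×log₁₀(92.549/59.949)
    = 0.16596 × 0.18859 = 0.0313 m

S_c ≈ 31.3 mm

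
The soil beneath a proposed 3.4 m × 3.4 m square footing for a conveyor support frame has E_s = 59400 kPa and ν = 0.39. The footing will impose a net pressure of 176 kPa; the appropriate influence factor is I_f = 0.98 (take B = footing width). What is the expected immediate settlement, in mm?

Immediate (elastic) settlement: S_e = q·B·(1−ν²)/E_s · I_f.
S_e = 176 × 3.4 × (1 − 0.39²) / 59400 × 0.98
    = 176 × 3.4 × 0.8479 / 59400 × 0.98
    = 0.008371 m = 8.371 mm

S_e ≈ 8.37 mm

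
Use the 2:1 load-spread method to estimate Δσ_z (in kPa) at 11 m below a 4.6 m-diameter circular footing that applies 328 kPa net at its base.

By the 2:1 method the load spreads at 1 horizontal : 2 vertical, so at depth z the loaded area has grown by z in each plan dimension:
Δσ ≈ qD²/(D+z)² = 328×4.6²/(4.6+11)² = 28.519 kPa

Δσ_z ≈ 28.5 kPa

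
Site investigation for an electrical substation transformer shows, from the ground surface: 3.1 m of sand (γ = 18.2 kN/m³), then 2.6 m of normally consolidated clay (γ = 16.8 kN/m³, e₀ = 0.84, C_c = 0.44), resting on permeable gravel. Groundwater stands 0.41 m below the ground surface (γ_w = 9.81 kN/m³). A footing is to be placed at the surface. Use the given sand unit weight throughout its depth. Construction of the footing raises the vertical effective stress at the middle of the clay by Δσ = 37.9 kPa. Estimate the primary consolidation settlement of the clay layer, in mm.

S_c ≈ 183 mm

Mid-depth of clay below the ground surface: z = 3.1 + 2.6/2 = 4.4 m.
Total vertical stress at mid-clay: σ_v = 18.2×3.1 + 16.8×1.3 = 78.26 kPa.
Pore pressure: u = 9.81×(4.4 − 0.41) = 39.142 kPa.
Initial effective stress: σ'_0 = σ_v − u = 78.26 − 39.142 = 39.118 kPa.
Final effective stress: σ'_f = σ'_0 + Δσ = 39.118 + 37.9 = 77.018 kPa.
Normally consolidated clay, so the full stress increment lies on the virgin compression line:
S_c = C_c·H/(1+e₀)·log₁₀(σ'_f/σ'_0) = 0.44×2.6/(1+0.84)×log₁₀(77.018/39.118)
    = 0.62174 × 0.29422 = 0.1829 m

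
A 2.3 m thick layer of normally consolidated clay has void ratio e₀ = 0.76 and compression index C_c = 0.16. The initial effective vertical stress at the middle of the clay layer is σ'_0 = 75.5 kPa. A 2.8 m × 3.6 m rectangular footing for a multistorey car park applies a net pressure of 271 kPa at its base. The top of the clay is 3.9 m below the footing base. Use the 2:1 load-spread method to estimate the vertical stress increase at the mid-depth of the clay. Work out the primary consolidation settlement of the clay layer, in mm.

Mid-depth of clay below the footing base: z = 3.9 + 2.3/2 = 5.05 m.
Stress increase at mid-clay by the 2:1 spreading method:
Δσ = qBL/((B+z)(L+z)) = 271×2.8×3.6/((2.8+5.05)(3.6+5.05)) = 40.229 kPa
Final effective stress: σ'_f = σ'_0 + Δσ = 75.5 + 40.229 = 115.73 kPa.
Normally consolidated clay, so the full stress increment lies on the virgin compression line:
S_c = C_c·H/(1+e₀)·log₁₀(σ'_f/σ'_0) = 0.16×2.3/(1+0.76)×log₁₀(115.73/75.5)
    = 0.20909 × 0.1855 = 0.03879 m

S_c ≈ 38.8 mm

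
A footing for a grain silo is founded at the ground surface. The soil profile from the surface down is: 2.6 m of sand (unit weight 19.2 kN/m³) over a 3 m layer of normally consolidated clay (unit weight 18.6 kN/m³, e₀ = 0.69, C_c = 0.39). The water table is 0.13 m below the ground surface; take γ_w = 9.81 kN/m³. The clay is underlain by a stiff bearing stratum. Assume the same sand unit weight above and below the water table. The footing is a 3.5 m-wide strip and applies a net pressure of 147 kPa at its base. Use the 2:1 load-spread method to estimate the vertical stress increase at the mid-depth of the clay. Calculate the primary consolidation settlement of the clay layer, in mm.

Mid-depth of clay below the ground surface: z = 2.6 + 3/2 = 4.1 m.
Total vertical stress at mid-clay: σ_v = 19.2×2.6 + 18.6×1.5 = 77.82 kPa.
Pore pressure: u = 9.81×(4.1 − 0.13) = 38.946 kPa.
Initial effective stress: σ'_0 = σ_v − u = 77.82 − 38.946 = 38.874 kPa.
Stress increase at mid-clay by the 2:1 spreading method:
Δσ = qB/(B+z) = 147×3.5/(3.5+4.1) = 67.697 kPa
Final effective stress: σ'_f = σ'_0 + Δσ = 38.874 + 67.697 = 106.57 kPa.
Normally consolidated clay, so the full stress increment lies on the virgin compression line:
S_c = C_c·H/(1+e₀)·log₁₀(σ'_f/σ'_0) = 0.39×3/(1+0.69)×log₁₀(106.57/38.874)
    = 0.69231 × 0.43798 = 0.3032 m

S_c ≈ 303 mm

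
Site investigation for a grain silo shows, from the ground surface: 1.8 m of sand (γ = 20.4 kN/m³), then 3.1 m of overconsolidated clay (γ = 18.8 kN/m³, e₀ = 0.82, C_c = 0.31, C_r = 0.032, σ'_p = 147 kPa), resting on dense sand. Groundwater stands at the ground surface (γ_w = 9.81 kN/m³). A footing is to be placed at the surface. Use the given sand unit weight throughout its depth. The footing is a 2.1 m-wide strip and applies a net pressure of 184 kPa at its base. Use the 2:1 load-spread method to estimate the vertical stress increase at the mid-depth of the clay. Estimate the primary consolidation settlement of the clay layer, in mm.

S_c ≈ 27.2 mm

Mid-depth of clay below the ground surface: z = 1.8 + 3.1/2 = 3.35 m.
Total vertical stress at mid-clay: σ_v = 20.4×1.8 + 18.8×1.55 = 65.86 kPa.
Pore pressure: u = 9.81×(3.35 − 0) = 32.864 kPa.
Initial effective stress: σ'_0 = σ_v − u = 65.86 − 32.864 = 32.996 kPa.
Stress increase at mid-clay by the 2:1 spreading method:
Δσ = qB/(B+z) = 184×2.1/(2.1+3.35) = 70.899 kPa
Final effective stress: σ'_f = 32.996 + 70.899 = 103.9 kPa.
σ'_f = 103.9 ≤ σ'_p = 147 kPa, so the clay remains overconsolidated and only the recompression index applies:
S_c = C_r·H/(1+e₀)·log₁₀(σ'_f/σ'_0) = 0.032×3.1/1.82×log₁₀(103.9/32.996)
    = 0.054506 × 0.49815 = 0.02715 m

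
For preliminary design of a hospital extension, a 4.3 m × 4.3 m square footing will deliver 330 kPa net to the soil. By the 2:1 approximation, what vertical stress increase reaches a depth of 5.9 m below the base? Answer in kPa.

By the 2:1 method the load spreads at 1 horizontal : 2 vertical, so at depth z the loaded area has grown by z in each plan dimension:
Δσ = qBL/((B+z)(L+z)) = 330×4.3×4.3/((4.3+5.9)(4.3+5.9)) = 58.648 kPa

Δσ_z ≈ 58.6 kPa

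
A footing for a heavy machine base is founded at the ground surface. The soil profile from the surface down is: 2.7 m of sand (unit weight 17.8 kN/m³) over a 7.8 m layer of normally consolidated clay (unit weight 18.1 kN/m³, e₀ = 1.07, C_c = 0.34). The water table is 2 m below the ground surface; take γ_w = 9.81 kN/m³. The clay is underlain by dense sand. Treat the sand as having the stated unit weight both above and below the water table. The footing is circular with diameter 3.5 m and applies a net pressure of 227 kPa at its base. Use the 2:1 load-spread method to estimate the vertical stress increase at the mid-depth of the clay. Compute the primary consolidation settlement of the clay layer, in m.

Mid-depth of clay below the ground surface: z = 2.7 + 7.8/2 = 6.6 m.
Total vertical stress at mid-clay: σ_v = 17.8×2.7 + 18.1×3.9 = 118.65 kPa.
Pore pressure: u = 9.81×(6.6 − 2) = 45.126 kPa.
Initial effective stress: σ'_0 = σ_v − u = 118.65 − 45.126 = 73.524 kPa.
Stress increase at mid-clay by the 2:1 spreading method:
Δσ ≈ qD²/(D+z)² = 227×3.5²/(3.5+6.6)² = 27.26 kPa
Final effective stress: σ'_f = σ'_0 + Δσ = 73.524 + 27.26 = 100.78 kPa.
Normally consolidated clay, so the full stress increment lies on the virgin compression line:
S_c = C_c·H/(1+e₀)·log₁₀(σ'_f/σ'_0) = 0.34×7.8/(1+1.07)×log₁₀(100.78/73.524)
    = 1.2812 × 0.13695 = 0.1755 m

S_c ≈ 0.175 m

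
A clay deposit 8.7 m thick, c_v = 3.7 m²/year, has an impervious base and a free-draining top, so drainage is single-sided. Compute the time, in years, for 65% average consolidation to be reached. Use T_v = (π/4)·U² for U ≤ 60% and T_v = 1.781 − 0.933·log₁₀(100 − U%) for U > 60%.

Drainage path length: H_d = H = 8.7 m (single drainage).
U > 60%: T_v = 1.781 − 0.933·log₁₀(100 − 65) = 0.34038.
t = T_v·H_d²/c_v = 0.34038×8.7²/3.7 = 6.963 years.

t ≈ 6.96 years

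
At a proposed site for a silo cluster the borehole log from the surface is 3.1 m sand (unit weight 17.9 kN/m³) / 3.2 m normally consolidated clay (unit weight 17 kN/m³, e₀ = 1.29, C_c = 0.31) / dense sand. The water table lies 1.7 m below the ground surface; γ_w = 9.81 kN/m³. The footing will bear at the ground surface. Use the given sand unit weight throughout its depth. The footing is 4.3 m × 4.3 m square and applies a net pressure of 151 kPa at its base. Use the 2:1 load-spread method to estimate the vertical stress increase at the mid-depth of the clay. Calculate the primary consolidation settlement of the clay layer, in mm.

Mid-depth of clay below the ground surface: z = 3.1 + 3.2/2 = 4.7 m.
Total vertical stress at mid-clay: σ_v = 17.9×3.1 + 17×1.6 = 82.69 kPa.
Pore pressure: u = 9.81×(4.7 − 1.7) = 29.43 kPa.
Initial effective stress: σ'_0 = σ_v − u = 82.69 − 29.43 = 53.26 kPa.
Stress increase at mid-clay by the 2:1 spreading method:
Δσ = qBL/((B+z)(L+z)) = 151×4.3×4.3/((4.3+4.7)(4.3+4.7)) = 34.469 kPa
Final effective stress: σ'_f = σ'_0 + Δσ = 53.26 + 34.469 = 87.729 kPa.
Normally consolidated clay, so the full stress increment lies on the virgin compression line:
S_c = C_c·H/(1+e₀)·log₁₀(σ'_f/σ'_0) = 0.31×3.2/(1+1.29)×log₁₀(87.729/53.26)
    = 0.43319 × 0.21674 = 0.09389 m

S_c ≈ 93.9 mm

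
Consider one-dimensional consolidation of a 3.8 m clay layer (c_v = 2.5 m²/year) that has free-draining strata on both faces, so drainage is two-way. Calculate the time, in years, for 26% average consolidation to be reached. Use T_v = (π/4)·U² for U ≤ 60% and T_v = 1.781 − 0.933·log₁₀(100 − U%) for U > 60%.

Drainage path length: H_d = H/2 = 1.9 m (double drainage).
U ≤ 60%: T_v = (π/4)·U² = (π/4)×0.26² = 0.053093.
t = T_v·H_d²/c_v = 0.053093×1.9²/2.5 = 0.07667 years.

t ≈ 0.0767 years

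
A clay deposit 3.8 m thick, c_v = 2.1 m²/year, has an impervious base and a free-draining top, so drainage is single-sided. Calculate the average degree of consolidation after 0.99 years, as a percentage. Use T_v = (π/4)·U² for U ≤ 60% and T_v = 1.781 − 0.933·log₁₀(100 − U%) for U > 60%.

U ≈ 42.8 %

Drainage path length: H_d = H = 3.8 m (single drainage).
T_v = c_v·t/H_d² = 2.1×0.99/3.8² = 0.14398.
T_v = 0.14398 corresponds to the U ≤ 60% branch:
U = √(4T_v/π) = 0.4282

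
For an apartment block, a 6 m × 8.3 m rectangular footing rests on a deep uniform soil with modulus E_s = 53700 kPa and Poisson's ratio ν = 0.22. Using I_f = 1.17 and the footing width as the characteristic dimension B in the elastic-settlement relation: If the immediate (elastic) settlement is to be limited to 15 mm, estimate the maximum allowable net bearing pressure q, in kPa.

q ≈ 121 kPa

S_e = q·B·(1−ν²)/E_s · I_f  ⇒  q = S_e·E_s / (B·(1−ν²)·I_f).
q = 0.015 × 53700 / (6 × 0.9516 × 1.17) = 120.6 kPa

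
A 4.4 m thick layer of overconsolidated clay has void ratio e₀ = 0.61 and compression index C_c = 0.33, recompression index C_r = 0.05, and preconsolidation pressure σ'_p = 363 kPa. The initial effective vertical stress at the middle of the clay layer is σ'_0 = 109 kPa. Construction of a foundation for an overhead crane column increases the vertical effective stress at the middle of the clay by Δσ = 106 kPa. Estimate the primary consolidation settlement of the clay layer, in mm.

S_c ≈ 40.3 mm

Final effective stress: σ'_f = 109 + 106 = 215 kPa.
σ'_f = 215 ≤ σ'_p = 363 kPa, so the clay remains overconsolidated and only the recompression index applies:
S_c = C_r·H/(1+e₀)·log₁₀(σ'_f/σ'_0) = 0.05×4.4/1.61×log₁₀(215/109)
    = 0.13664 × 0.29501 = 0.04031 m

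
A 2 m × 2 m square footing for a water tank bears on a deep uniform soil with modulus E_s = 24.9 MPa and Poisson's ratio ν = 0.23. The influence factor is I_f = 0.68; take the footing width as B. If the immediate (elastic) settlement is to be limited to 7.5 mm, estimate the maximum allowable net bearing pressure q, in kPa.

q ≈ 145 kPa

E_s = 24.9 MPa = 24900 kPa.
S_e = q·B·(1−ν²)/E_s · I_f  ⇒  q = S_e·E_s / (B·(1−ν²)·I_f).
q = 0.0075 × 24900 / (2 × 0.9471 × 0.68) = 145 kPa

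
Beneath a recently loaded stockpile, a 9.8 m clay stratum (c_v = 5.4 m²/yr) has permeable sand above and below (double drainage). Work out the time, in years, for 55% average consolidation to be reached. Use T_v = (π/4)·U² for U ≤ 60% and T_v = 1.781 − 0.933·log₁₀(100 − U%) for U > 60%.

Drainage path length: H_d = H/2 = 4.9 m (double drainage).
U ≤ 60%: T_v = (π/4)·U² = (π/4)×0.55² = 0.23758.
t = T_v·H_d²/c_v = 0.23758×4.9²/5.4 = 1.056 years.

t ≈ 1.06 years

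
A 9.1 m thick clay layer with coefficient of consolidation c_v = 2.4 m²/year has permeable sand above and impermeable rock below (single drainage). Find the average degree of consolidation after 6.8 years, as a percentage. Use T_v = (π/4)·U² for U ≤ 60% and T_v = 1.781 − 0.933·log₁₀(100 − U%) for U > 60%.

U ≈ 50.1 %

Drainage path length: H_d = H = 9.1 m (single drainage).
T_v = c_v·t/H_d² = 2.4×6.8/9.1² = 0.19708.
T_v = 0.19708 corresponds to the U ≤ 60% branch:
U = √(4T_v/π) = 0.5009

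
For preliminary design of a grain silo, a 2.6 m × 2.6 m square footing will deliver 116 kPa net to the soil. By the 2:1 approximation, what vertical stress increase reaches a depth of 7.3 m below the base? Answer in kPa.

By the 2:1 method the load spreads at 1 horizontal : 2 vertical, so at depth z the loaded area has grown by z in each plan dimension:
Δσ = qBL/((B+z)(L+z)) = 116×2.6×2.6/((2.6+7.3)(2.6+7.3)) = 8.0008 kPa

Δσ_z ≈ 8 kPa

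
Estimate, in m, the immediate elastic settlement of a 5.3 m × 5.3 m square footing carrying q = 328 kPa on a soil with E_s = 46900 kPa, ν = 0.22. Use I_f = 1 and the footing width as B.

S_e ≈ 0.0353 m

Immediate (elastic) settlement: S_e = q·B·(1−ν²)/E_s · I_f.
S_e = 328 × 5.3 × (1 − 0.22²) / 46900 × 1
    = 328 × 5.3 × 0.9516 / 46900 × 1
    = 0.03527 m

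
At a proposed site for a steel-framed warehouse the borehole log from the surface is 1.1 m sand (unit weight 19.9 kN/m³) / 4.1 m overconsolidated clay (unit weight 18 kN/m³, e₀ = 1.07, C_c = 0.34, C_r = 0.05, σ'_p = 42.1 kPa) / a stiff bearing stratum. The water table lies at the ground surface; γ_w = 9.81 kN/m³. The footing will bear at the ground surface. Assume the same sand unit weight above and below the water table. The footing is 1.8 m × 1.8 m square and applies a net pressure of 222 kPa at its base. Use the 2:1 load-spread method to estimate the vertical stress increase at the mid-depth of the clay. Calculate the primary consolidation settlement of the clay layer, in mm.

Mid-depth of clay below the ground surface: z = 1.1 + 4.1/2 = 3.15 m.
Total vertical stress at mid-clay: σ_v = 19.9×1.1 + 18×2.05 = 58.79 kPa.
Pore pressure: u = 9.81×(3.15 − 0) = 30.902 kPa.
Initial effective stress: σ'_0 = σ_v − u = 58.79 − 30.902 = 27.888 kPa.
Stress increase at mid-clay by the 2:1 spreading method:
Δσ = qBL/((B+z)(L+z)) = 222×1.8×1.8/((1.8+3.15)(1.8+3.15)) = 29.355 kPa
Final effective stress: σ'_f = 27.888 + 29.355 = 57.243 kPa.
σ'_f = 57.243 > σ'_p = 42.1 kPa, so the stress path crosses the preconsolidation pressure — recompression up to σ'_p, then virgin compression beyond:
S_c = H/(1+e₀)·[C_r·log₁₀(σ'_p/σ'_0) + C_c·log₁₀(σ'_f/σ'_p)]
    = 4.1/2.07 × [0.05×log₁₀(42.1/27.888) + 0.34×log₁₀(57.243/42.1)]
    = 1.9807 × [0.0089432 + 0.04537] = 0.1076 m

S_c ≈ 108 mm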